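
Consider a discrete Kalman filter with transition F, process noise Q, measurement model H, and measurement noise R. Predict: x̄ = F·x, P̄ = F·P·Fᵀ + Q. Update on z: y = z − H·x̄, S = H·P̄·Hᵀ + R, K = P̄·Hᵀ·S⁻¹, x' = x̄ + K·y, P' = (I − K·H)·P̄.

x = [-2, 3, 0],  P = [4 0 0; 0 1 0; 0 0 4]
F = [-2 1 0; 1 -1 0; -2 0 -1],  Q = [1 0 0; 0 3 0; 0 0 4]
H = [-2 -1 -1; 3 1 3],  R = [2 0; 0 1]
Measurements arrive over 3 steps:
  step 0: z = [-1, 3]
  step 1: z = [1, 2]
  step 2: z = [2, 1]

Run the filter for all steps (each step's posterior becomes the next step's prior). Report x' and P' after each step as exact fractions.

step 0: x' = [2270/863, -8657/2589, -1372/2589], P' = [2011/863 -2094/863 -1312/863; -2094/863 11618/2589 2248/2589; -1312/863 2248/2589 3512/2589]
step 1: x' = [-15584/45911, -13721/45911, 45542/45911], P' = [348907/137733 -412876/137733 -206201/137733; -412876/137733 5332018/964131 1017440/964131; -206201/137733 1017440/964131 1201534/964131]
step 2: x' = [-87050578/410698301, -63235529/63184354, 633998743/821396602], P' = [2126470391/821396602 -97376189/31592177 -625509419/410698301; -97376189/31592177 357289631/63184354 69270271/63184354; -625509419/410698301 69270271/63184354 1033118015/821396602]

step 0: x̄ = F·x = [7, -5, 4]
step 0: P̄ = F·P·Fᵀ + Q = [18 -9 16; -9 8 -8; 16 -8 24]
step 0: y = z − H·x̄ = [12, -25]
step 0: S = H·P̄·Hᵀ + R = [118 -255; -255 573]
step 0: K = P̄·Hᵀ·S⁻¹ = [-308/863 3/863; -217/863 -484/2589; 352/863 976/2589]
step 0: x' = x̄ + K·y = [2270/863, -8657/2589, -1372/2589]
step 0: P' = (I − K·H)·P̄ = [2011/863 -2094/863 -1312/863; -2094/863 11618/2589 2248/2589; -1312/863 2248/2589 3512/2589]
step 1: x̄ = F·x = [-22277/2589, 15467/2589, -12248/2589]
step 1: P̄ = F·P·Fᵀ + Q = [63467/2589 -42530/2589 26576/2589; -42530/2589 37982/2589 -18446/2589; 26576/2589 -18446/2589 22256/2589]
step 1: y = z − H·x̄ = [-38746/2589, 93286/2589]
step 1: S = H·P̄·Hᵀ + R = [218576/2589 -438302/2589; -438302/2589 924590/2589]
step 1: K = P̄·Hᵀ·S⁻¹ = [-78737/275466 15242/137733; -284597/964131 -286058/964131; 333920/964131 291821/964131]
step 1: x' = x̄ + K·y = [-15584/45911, -13721/45911, 45542/45911]
step 1: P' = (I − K·H)·P̄ = [348907/137733 -412876/137733 -206201/137733; -412876/137733 5332018/964131 1017440/964131; -206201/137733 1017440/964131 1201534/964131]
step 2: x̄ = F·x = [17447/45911, -1863/45911, -14374/45911]
step 2: P̄ = F·P·Fᵀ + Q = [9208691/321377 -6295704/321377 3881802/321377; -6295704/321377 16447024/964131 -2734705/321377; 3881802/321377 -2734705/321377 3017942/321377]
step 2: y = z − H·x̄ = [110479/45911, 38555/45911]
step 2: S = H·P̄·Hᵀ + R = [92558350/964131 -26703082/137733; -26703082/137733 56371456/137733]
step 2: K = P̄·Hᵀ·S⁻¹ = [-235070515/821396602 94573745/821396602; -18527573/63184354 -9578345/31592177; 284203069/821396602 123405527/410698301]
step 2: x' = x̄ + K·y = [-87050578/410698301, -63235529/63184354, 633998743/821396602]
step 2: P' = (I − K·H)·P̄ = [2126470391/821396602 -97376189/31592177 -625509419/410698301; -97376189/31592177 357289631/63184354 69270271/63184354; -625509419/410698301 69270271/63184354 1033118015/821396602]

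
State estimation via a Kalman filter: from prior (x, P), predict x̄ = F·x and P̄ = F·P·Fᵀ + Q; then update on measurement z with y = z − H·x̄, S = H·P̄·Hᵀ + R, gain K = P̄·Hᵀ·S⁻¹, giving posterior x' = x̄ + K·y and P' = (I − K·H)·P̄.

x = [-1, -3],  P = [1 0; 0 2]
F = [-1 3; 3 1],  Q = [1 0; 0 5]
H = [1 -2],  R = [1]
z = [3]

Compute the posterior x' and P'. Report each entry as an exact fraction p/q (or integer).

x̄ = F·x = [-8, -6]
P̄ = F·P·Fᵀ + Q = [20 3; 3 16]
y = z − H·x̄ = [-1]
S = H·P̄·Hᵀ + R = [73]
K = P̄·Hᵀ·S⁻¹ = [14/73; -29/73]
x' = x̄ + K·y = [-598/73, -409/73]
P' = (I − K·H)·P̄ = [1264/73 625/73; 625/73 327/73]

x' = [-598/73, -409/73]
P' = [1264/73 625/73; 625/73 327/73]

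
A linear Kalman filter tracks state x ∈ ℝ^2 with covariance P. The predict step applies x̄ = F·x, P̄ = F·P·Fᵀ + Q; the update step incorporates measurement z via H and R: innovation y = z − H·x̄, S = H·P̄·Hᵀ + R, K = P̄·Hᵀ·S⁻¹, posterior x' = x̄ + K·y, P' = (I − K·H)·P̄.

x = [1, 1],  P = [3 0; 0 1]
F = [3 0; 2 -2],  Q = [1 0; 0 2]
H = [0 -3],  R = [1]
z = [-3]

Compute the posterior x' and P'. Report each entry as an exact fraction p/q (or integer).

x' = [651/163, 162/163]
P' = [1648/163 18/163; 18/163 18/163]

x̄ = F·x = [3, 0]
P̄ = F·P·Fᵀ + Q = [28 18; 18 18]
y = z − H·x̄ = [-3]
S = H·P̄·Hᵀ + R = [163]
K = P̄·Hᵀ·S⁻¹ = [-54/163; -54/163]
x' = x̄ + K·y = [651/163, 162/163]
P' = (I − K·H)·P̄ = [1648/163 18/163; 18/163 18/163]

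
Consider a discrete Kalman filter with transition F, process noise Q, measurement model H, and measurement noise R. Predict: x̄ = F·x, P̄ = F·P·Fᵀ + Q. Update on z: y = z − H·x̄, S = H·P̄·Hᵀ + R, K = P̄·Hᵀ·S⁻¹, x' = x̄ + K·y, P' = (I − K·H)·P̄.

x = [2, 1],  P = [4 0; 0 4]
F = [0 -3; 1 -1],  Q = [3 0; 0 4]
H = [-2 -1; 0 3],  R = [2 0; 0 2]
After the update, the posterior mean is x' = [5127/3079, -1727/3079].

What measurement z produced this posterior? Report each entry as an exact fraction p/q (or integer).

z = [-3, -2]

x̄ = F·x = [-3, 1]
P̄ = F·P·Fᵀ + Q = [39 12; 12 12]
S = H·P̄·Hᵀ + R = [218 -108; -108 110]
K = P̄·Hᵀ·S⁻¹ = [-1503/3079 -468/3079; -18/3079 990/3079]
x' − x̄ = [14364/3079, -4806/3079] = K·y
y = (KᵀK)⁻¹·Kᵀ·(x' − x̄) = [-8, -5]
z = y + H·x̄ = [-8, -5] + [5, 3] = [-3, -2]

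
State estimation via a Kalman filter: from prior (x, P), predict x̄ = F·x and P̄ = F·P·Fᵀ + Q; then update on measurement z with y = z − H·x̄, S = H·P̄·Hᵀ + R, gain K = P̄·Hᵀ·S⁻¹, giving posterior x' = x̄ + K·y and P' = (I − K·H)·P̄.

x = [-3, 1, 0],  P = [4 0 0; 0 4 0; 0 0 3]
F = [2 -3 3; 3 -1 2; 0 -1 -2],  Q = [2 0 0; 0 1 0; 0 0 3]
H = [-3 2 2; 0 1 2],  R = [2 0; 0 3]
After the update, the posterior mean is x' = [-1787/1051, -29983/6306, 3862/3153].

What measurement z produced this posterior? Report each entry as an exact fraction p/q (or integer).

z = [-2, -2]

x̄ = F·x = [-9, -10, -1]
P̄ = F·P·Fᵀ + Q = [81 54 -6; 54 53 -8; -6 -8 19]
S = H·P̄·Hᵀ + R = [379 8; 8 100]
K = P̄·Hᵀ·S⁻¹ = [-1253/3153 2849/6306; -1874/9459 14599/37836; 940/9459 5525/18918]
x' − x̄ = [7672/1051, 33077/6306, 7015/3153] = K·y
y = (KᵀK)⁻¹·Kᵀ·(x' − x̄) = [-7, 10]
z = y + H·x̄ = [-7, 10] + [5, -12] = [-2, -2]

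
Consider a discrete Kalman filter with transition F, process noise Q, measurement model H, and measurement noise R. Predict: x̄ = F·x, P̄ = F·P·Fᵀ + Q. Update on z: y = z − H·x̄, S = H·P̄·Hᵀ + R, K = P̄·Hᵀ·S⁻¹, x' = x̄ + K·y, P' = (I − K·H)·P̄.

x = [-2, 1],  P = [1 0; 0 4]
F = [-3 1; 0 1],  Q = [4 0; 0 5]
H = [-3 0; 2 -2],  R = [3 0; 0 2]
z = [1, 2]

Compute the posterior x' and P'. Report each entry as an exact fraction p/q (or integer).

x' = [-81/455, -523/455]
P' = [291/910 139/455; 139/455 347/455]

x̄ = F·x = [7, 1]
P̄ = F·P·Fᵀ + Q = [17 4; 4 9]
y = z − H·x̄ = [22, -10]
S = H·P̄·Hᵀ + R = [156 -78; -78 74]
K = P̄·Hᵀ·S⁻¹ = [-291/910 1/70; -139/455 -16/35]
x' = x̄ + K·y = [-81/455, -523/455]
P' = (I − K·H)·P̄ = [291/910 139/455; 139/455 347/455]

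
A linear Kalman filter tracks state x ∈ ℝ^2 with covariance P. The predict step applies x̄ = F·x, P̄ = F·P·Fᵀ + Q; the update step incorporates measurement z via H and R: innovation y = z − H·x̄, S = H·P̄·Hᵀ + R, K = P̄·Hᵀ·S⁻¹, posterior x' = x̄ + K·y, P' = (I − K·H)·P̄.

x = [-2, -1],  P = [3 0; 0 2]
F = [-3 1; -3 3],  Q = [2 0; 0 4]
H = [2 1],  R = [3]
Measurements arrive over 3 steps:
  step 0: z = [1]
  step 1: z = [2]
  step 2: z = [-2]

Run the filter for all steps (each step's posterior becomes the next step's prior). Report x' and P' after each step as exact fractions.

step 0: x̄ = F·x = [5, 3]
step 0: P̄ = F·P·Fᵀ + Q = [31 33; 33 49]
step 0: y = z − H·x̄ = [-12]
step 0: S = H·P̄·Hᵀ + R = [308]
step 0: K = P̄·Hᵀ·S⁻¹ = [95/308; 115/308]
step 0: x' = x̄ + K·y = [100/77, -114/77]
step 0: P' = (I − K·H)·P̄ = [523/308 -761/308; -761/308 1867/308]
step 1: x̄ = F·x = [-414/77, -642/77]
step 1: P̄ = F·P·Fᵀ + Q = [2939/77 4860/77; 4860/77 9110/77]
step 1: y = z − H·x̄ = [232/11]
step 1: S = H·P̄·Hᵀ + R = [5791/11]
step 1: K = P̄·Hᵀ·S⁻¹ = [1534/5791; 2690/5791]
step 1: x' = x̄ + K·y = [8522/40537, 59158/40537]
step 1: P' = (I − K·H)·P̄ = [49787/40537 -67360/40537; -67360/40537 191210/40537]
step 2: x̄ = F·x = [33592/40537, 151908/40537]
step 2: P̄ = F·P·Fᵀ + Q = [1124527/40537 1830033/40537; 1830033/40537 3543601/40537]
step 2: y = z − H·x̄ = [-300166/40537]
step 2: S = H·P̄·Hᵀ + R = [15483452/40537]
step 2: K = P̄·Hᵀ·S⁻¹ = [4079087/15483452; 7203667/15483452]
step 2: x' = x̄ + K·y = [-8686917/7741726, 2340631/7741726]
step 2: P' = (I − K·H)·P̄ = [19059355/15483452 -25881449/15483452; -25881449/15483452 73373899/15483452]

step 0: x' = [100/77, -114/77], P' = [523/308 -761/308; -761/308 1867/308]
step 1: x' = [8522/40537, 59158/40537], P' = [49787/40537 -67360/40537; -67360/40537 191210/40537]
step 2: x' = [-8686917/7741726, 2340631/7741726], P' = [19059355/15483452 -25881449/15483452; -25881449/15483452 73373899/15483452]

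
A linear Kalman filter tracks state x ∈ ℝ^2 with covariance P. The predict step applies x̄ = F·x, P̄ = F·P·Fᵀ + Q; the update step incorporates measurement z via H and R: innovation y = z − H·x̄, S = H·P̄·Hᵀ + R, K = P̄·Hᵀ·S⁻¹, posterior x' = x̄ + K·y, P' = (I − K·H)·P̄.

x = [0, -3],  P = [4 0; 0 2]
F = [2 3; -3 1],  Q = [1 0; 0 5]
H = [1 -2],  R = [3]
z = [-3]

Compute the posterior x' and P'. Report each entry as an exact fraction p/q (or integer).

x̄ = F·x = [-9, -3]
P̄ = F·P·Fᵀ + Q = [35 -18; -18 43]
y = z − H·x̄ = [0]
S = H·P̄·Hᵀ + R = [282]
K = P̄·Hᵀ·S⁻¹ = [71/282; -52/141]
x' = x̄ + K·y = [-9, -3]
P' = (I − K·H)·P̄ = [4829/282 1154/141; 1154/141 655/141]

x' = [-9, -3]
P' = [4829/282 1154/141; 1154/141 655/141]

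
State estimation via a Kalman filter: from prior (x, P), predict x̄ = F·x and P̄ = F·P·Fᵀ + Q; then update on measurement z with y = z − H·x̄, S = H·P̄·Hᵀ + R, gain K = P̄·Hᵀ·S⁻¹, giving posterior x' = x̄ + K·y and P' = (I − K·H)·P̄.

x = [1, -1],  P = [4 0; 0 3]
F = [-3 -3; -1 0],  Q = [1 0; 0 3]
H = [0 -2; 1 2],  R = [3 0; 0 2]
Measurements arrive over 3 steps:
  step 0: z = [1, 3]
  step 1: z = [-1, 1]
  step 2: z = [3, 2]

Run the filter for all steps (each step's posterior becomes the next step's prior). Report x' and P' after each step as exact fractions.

step 0: x̄ = F·x = [0, -1]
step 0: P̄ = F·P·Fᵀ + Q = [64 12; 12 7]
step 0: y = z − H·x̄ = [-1, 5]
step 0: S = H·P̄·Hᵀ + R = [31 -52; -52 142]
step 0: K = P̄·Hᵀ·S⁻¹ = [584/849 740/849; -106/283 13/283]
step 0: x' = x̄ + K·y = [3116/849, -112/283]
step 0: P' = (I − K·H)·P̄ = [3232/849 -292/283; -292/283 159/283]
step 1: x̄ = F·x = [-2780/283, -3116/849]
step 1: P̄ = F·P·Fᵀ + Q = [6154/283 2356/283; 2356/283 5779/849]
step 1: y = z − H·x̄ = [-7081/849, 15421/849]
step 1: S = H·P̄·Hᵀ + R = [25663/849 -37252/849; -37252/849 71548/849]
step 1: K = P̄·Hᵀ·S⁻¹ = [59758/132045 182549/264090; -13064/44015 9313/88030]
step 1: x' = x̄ + K·y = [-91761/88030, 63989/88030]
step 1: P' = (I − K·H)·P̄ = [361823/132045 -29879/44015; -29879/44015 19596/44015]
step 2: x̄ = F·x = [41658/44015, 91761/88030]
step 2: P̄ = F·P·Fᵀ + Q = [768026/44015 272186/44015; 272186/44015 757958/132045]
step 2: y = z − H·x̄ = [223806/44015, -45389/44015]
step 2: S = H·P̄·Hᵀ + R = [3427967/132045 -4664948/132045; -4664948/132045 8866232/132045]
step 2: K = P̄·Hᵀ·S⁻¹ = [3679825/8170899 22258207/32683596; -807677/2723633 1166237/10894532]
step 2: x' = x̄ + K·y = [82824563/32683596, -6273761/10894532]
step 2: P' = (I − K·H)·P̄ = [44337157/16341798 -3679825/5447266; -3679825/5447266 2423031/5447266]

step 0: x' = [3116/849, -112/283], P' = [3232/849 -292/283; -292/283 159/283]
step 1: x' = [-91761/88030, 63989/88030], P' = [361823/132045 -29879/44015; -29879/44015 19596/44015]
step 2: x' = [82824563/32683596, -6273761/10894532], P' = [44337157/16341798 -3679825/5447266; -3679825/5447266 2423031/5447266]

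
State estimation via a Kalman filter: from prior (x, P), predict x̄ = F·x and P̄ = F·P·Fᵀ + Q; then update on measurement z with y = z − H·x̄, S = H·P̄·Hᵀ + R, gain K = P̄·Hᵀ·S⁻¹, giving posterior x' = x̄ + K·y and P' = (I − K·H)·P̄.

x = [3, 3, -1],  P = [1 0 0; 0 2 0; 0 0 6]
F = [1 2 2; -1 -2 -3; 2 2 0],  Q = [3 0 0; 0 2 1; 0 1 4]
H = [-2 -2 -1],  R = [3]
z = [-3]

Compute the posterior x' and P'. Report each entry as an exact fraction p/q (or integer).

x' = [557/67, -743/67, 606/67]
P' = [2348/67 -2767/67 814/67; -2767/67 3394/67 -1161/67; 814/67 -1161/67 748/67]

x̄ = F·x = [7, -6, 12]
P̄ = F·P·Fᵀ + Q = [36 -45 10; -45 65 -9; 10 -9 16]
y = z − H·x̄ = [11]
S = H·P̄·Hᵀ + R = [67]
K = P̄·Hᵀ·S⁻¹ = [8/67; -31/67; -18/67]
x' = x̄ + K·y = [557/67, -743/67, 606/67]
P' = (I − K·H)·P̄ = [2348/67 -2767/67 814/67; -2767/67 3394/67 -1161/67; 814/67 -1161/67 748/67]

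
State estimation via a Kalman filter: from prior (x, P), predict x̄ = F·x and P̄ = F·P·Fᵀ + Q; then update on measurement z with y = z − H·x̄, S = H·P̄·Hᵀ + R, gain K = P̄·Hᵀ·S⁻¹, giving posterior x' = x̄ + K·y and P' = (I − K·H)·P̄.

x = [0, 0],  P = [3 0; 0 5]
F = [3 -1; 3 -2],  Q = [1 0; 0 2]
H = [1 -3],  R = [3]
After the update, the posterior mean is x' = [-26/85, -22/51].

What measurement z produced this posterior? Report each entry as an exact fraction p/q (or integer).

x̄ = F·x = [0, 0]
P̄ = F·P·Fᵀ + Q = [33 37; 37 49]
S = H·P̄·Hᵀ + R = [255]
K = P̄·Hᵀ·S⁻¹ = [-26/85; -22/51]
x' − x̄ = [-26/85, -22/51] = K·y
y = (KᵀK)⁻¹·Kᵀ·(x' − x̄) = [1]
z = y + H·x̄ = [1] + [0] = [1]

z = [1]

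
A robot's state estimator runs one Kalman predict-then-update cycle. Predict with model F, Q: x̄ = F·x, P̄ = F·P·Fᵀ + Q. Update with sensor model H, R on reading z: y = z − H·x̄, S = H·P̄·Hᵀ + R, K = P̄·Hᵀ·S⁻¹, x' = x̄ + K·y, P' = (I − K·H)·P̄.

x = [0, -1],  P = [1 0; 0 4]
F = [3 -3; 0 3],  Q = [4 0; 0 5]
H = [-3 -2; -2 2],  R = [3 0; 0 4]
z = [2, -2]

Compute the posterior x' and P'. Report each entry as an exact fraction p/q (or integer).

x' = [48/2641, -18526/18487]
P' = [734/2641 -321/2641; -321/2641 8679/18487]

x̄ = F·x = [3, -3]
P̄ = F·P·Fᵀ + Q = [49 -36; -36 41]
y = z − H·x̄ = [5, 10]
S = H·P̄·Hᵀ + R = [176 202; 202 652]
K = P̄·Hᵀ·S⁻¹ = [-520/2641 -1055/5282; -3539/18487 5463/18487]
x' = x̄ + K·y = [48/2641, -18526/18487]
P' = (I − K·H)·P̄ = [734/2641 -321/2641; -321/2641 8679/18487]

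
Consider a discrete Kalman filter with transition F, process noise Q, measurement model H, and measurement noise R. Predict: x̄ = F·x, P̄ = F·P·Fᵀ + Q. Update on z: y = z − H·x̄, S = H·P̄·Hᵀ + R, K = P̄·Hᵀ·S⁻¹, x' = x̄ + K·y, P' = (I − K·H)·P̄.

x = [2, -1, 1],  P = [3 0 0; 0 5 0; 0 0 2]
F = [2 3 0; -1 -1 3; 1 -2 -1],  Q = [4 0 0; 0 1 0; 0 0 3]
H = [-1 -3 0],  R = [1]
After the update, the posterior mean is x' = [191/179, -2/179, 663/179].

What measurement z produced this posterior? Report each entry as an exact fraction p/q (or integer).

x̄ = F·x = [1, 2, 3]
P̄ = F·P·Fᵀ + Q = [61 -21 -24; -21 27 1; -24 1 28]
S = H·P̄·Hᵀ + R = [179]
K = P̄·Hᵀ·S⁻¹ = [2/179; -60/179; 21/179]
x' − x̄ = [12/179, -360/179, 126/179] = K·y
y = (KᵀK)⁻¹·Kᵀ·(x' − x̄) = [6]
z = y + H·x̄ = [6] + [-7] = [-1]

z = [-1]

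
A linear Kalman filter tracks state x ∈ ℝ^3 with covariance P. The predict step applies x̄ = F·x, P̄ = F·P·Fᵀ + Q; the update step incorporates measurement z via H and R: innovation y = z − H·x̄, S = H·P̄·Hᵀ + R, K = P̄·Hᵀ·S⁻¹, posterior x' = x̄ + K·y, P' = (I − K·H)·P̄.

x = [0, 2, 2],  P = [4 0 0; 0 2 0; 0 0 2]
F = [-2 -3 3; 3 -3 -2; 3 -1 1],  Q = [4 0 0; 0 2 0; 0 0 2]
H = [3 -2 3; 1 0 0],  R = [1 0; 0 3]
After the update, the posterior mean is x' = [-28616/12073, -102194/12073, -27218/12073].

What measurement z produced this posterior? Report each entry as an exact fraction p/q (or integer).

z = [3, -2]

x̄ = F·x = [0, -10, 0]
P̄ = F·P·Fᵀ + Q = [56 -18 -12; -18 64 38; -12 38 42]
S = H·P̄·Hᵀ + R = [683 168; 168 59]
K = P̄·Hᵀ·S⁻¹ = [504/12073 10024/12073; -988/12073 -870/12073; 2842/12073 -10548/12073]
x' − x̄ = [-28616/12073, 18536/12073, -27218/12073] = K·y
y = (KᵀK)⁻¹·Kᵀ·(x' − x̄) = [-17, -2]
z = y + H·x̄ = [-17, -2] + [20, 0] = [3, -2]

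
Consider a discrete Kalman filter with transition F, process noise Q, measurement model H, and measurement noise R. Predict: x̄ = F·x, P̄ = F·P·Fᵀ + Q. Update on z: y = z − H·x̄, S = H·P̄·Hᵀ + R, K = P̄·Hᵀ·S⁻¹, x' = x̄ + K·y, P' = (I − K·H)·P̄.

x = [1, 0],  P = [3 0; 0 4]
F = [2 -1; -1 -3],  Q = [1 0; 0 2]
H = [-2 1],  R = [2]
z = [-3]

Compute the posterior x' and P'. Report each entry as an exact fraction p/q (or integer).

x' = [118/87, -1/3]
P' = [695/87 46/3; 46/3 94/3]

x̄ = F·x = [2, -1]
P̄ = F·P·Fᵀ + Q = [17 6; 6 41]
y = z − H·x̄ = [2]
S = H·P̄·Hᵀ + R = [87]
K = P̄·Hᵀ·S⁻¹ = [-28/87; 1/3]
x' = x̄ + K·y = [118/87, -1/3]
P' = (I − K·H)·P̄ = [695/87 46/3; 46/3 94/3]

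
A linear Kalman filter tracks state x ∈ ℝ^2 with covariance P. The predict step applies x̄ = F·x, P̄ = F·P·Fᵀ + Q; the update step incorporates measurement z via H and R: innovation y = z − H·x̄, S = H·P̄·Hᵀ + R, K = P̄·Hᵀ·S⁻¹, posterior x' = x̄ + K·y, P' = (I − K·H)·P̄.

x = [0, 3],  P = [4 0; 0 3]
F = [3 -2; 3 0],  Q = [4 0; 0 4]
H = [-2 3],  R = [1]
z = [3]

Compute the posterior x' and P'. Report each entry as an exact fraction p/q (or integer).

x̄ = F·x = [-6, 0]
P̄ = F·P·Fᵀ + Q = [52 36; 36 40]
y = z − H·x̄ = [-9]
S = H·P̄·Hᵀ + R = [137]
K = P̄·Hᵀ·S⁻¹ = [4/137; 48/137]
x' = x̄ + K·y = [-858/137, -432/137]
P' = (I − K·H)·P̄ = [7108/137 4740/137; 4740/137 3176/137]

x' = [-858/137, -432/137]
P' = [7108/137 4740/137; 4740/137 3176/137]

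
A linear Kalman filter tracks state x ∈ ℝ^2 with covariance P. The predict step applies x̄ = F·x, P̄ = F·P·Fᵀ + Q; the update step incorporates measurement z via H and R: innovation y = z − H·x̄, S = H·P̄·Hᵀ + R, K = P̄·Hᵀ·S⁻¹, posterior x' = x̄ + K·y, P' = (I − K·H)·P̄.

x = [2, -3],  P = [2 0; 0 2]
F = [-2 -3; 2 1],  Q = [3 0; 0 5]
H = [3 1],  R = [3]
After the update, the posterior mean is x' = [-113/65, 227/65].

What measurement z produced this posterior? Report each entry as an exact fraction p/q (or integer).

x̄ = F·x = [5, 1]
P̄ = F·P·Fᵀ + Q = [29 -14; -14 15]
S = H·P̄·Hᵀ + R = [195]
K = P̄·Hᵀ·S⁻¹ = [73/195; -9/65]
x' − x̄ = [-438/65, 162/65] = K·y
y = (KᵀK)⁻¹·Kᵀ·(x' − x̄) = [-18]
z = y + H·x̄ = [-18] + [16] = [-2]

z = [-2]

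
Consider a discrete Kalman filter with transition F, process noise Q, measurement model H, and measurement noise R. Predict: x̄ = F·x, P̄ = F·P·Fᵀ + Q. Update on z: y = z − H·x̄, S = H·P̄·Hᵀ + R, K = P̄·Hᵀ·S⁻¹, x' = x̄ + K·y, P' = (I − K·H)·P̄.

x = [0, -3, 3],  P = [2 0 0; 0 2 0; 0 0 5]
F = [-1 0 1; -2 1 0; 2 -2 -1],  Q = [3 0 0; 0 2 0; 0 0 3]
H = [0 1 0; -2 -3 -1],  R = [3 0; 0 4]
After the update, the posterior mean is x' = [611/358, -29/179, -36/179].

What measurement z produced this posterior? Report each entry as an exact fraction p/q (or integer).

x̄ = F·x = [3, -3, 3]
P̄ = F·P·Fᵀ + Q = [10 4 -9; 4 12 -12; -9 -12 24]
S = H·P̄·Hᵀ + R = [15 -32; -32 116]
K = P̄·Hᵀ·S⁻¹ = [-68/179 -217/716; 92/179 -24/179; -108/179 33/358]
x' − x̄ = [-463/358, 508/179, -573/179] = K·y
y = (KᵀK)⁻¹·Kᵀ·(x' − x̄) = [5, -2]
z = y + H·x̄ = [5, -2] + [-3, 0] = [2, -2]

z = [2, -2]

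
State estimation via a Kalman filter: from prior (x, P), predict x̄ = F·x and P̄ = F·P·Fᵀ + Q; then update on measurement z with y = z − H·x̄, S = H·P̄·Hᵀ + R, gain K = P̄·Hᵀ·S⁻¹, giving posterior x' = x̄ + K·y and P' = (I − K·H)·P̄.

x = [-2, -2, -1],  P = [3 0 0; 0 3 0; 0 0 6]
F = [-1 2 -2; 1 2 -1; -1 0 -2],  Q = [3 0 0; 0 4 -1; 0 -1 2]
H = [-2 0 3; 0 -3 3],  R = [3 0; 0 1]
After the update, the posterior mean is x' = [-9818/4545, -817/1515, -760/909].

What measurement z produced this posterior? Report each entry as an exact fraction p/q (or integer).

z = [2, -1]

x̄ = F·x = [0, -5, 4]
P̄ = F·P·Fᵀ + Q = [42 21 27; 21 25 8; 27 8 29]
S = H·P̄·Hᵀ + R = [108 153; 153 343]
K = P̄·Hᵀ·S⁻¹ = [-1261/4545 89/505; 181/1515 -102/505; 112/909 13/101]
x' − x̄ = [-9818/4545, 6758/1515, -4396/909] = K·y
y = (KᵀK)⁻¹·Kᵀ·(x' − x̄) = [-10, -28]
z = y + H·x̄ = [-10, -28] + [12, 27] = [2, -1]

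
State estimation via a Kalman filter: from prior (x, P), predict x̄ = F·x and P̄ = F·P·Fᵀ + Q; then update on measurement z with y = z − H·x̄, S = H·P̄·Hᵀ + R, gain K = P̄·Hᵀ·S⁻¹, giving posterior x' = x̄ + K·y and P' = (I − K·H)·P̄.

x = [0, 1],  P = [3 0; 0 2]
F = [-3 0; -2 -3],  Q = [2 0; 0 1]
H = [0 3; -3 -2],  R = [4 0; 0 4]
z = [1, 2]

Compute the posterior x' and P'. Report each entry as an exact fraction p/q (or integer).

x' = [-37272/50111, 10493/50111]
P' = [30364/50111 -13512/50111; -13512/50111 21196/50111]

x̄ = F·x = [0, -3]
P̄ = F·P·Fᵀ + Q = [29 18; 18 31]
y = z − H·x̄ = [10, -4]
S = H·P̄·Hᵀ + R = [283 -348; -348 605]
K = P̄·Hᵀ·S⁻¹ = [-10134/50111 -16017/50111; 15897/50111 -464/50111]
x' = x̄ + K·y = [-37272/50111, 10493/50111]
P' = (I − K·H)·P̄ = [30364/50111 -13512/50111; -13512/50111 21196/50111]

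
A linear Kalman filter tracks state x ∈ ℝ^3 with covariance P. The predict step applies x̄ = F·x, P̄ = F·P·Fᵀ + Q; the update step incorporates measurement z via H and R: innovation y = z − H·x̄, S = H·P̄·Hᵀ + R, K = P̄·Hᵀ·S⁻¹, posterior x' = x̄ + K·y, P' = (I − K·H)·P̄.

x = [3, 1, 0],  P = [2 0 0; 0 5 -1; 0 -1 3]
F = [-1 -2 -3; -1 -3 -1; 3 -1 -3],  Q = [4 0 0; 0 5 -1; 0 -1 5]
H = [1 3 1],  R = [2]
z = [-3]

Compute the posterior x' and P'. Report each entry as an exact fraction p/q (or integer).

x̄ = F·x = [-5, -6, 8]
P̄ = F·P·Fᵀ + Q = [41 30 22; 30 49 7; 22 7 49]
y = z − H·x̄ = [12]
S = H·P̄·Hᵀ + R = [799]
K = P̄·Hᵀ·S⁻¹ = [9/47; 184/799; 92/799]
x' = x̄ + K·y = [-127/47, -2586/799, 7496/799]
P' = (I − K·H)·P̄ = [550/47 -246/47 206/47; -246/47 5295/799 -11335/799; 206/47 -11335/799 30687/799]

x' = [-127/47, -2586/799, 7496/799]
P' = [550/47 -246/47 206/47; -246/47 5295/799 -11335/799; 206/47 -11335/799 30687/799]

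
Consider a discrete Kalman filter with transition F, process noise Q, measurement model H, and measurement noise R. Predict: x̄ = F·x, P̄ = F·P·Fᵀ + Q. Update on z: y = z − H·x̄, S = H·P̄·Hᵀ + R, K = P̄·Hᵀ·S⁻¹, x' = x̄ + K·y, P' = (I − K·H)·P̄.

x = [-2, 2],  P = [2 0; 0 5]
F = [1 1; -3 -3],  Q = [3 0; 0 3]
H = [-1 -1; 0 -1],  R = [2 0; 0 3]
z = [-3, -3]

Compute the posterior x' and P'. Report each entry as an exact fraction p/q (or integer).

x' = [-25/51, 54/17]
P' = [385/153 -29/17; -29/17 39/17]

x̄ = F·x = [0, 0]
P̄ = F·P·Fᵀ + Q = [10 -21; -21 66]
y = z − H·x̄ = [-3, -3]
S = H·P̄·Hᵀ + R = [36 45; 45 69]
K = P̄·Hᵀ·S⁻¹ = [-62/153 29/51; -5/17 -13/17]
x' = x̄ + K·y = [-25/51, 54/17]
P' = (I − K·H)·P̄ = [385/153 -29/17; -29/17 39/17]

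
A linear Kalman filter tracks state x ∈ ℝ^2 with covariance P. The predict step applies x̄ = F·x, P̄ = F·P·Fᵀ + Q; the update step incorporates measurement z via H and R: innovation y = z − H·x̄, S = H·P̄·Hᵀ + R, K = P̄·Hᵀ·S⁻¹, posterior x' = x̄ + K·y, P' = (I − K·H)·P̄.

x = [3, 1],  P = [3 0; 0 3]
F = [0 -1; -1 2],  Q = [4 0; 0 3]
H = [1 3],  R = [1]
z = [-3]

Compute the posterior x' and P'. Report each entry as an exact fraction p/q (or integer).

x' = [-145/134, -43/67]
P' = [817/134 -138/67; -138/67 54/67]

x̄ = F·x = [-1, -1]
P̄ = F·P·Fᵀ + Q = [7 -6; -6 18]
y = z − H·x̄ = [1]
S = H·P̄·Hᵀ + R = [134]
K = P̄·Hᵀ·S⁻¹ = [-11/134; 24/67]
x' = x̄ + K·y = [-145/134, -43/67]
P' = (I − K·H)·P̄ = [817/134 -138/67; -138/67 54/67]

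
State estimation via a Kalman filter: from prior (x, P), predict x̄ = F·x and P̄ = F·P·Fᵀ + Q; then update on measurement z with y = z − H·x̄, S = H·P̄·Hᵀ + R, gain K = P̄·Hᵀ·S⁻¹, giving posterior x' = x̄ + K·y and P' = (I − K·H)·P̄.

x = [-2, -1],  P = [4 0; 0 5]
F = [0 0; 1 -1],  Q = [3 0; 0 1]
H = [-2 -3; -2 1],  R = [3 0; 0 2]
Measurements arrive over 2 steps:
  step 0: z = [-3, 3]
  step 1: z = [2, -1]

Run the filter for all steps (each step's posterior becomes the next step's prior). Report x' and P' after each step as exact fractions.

step 0: x' = [-40/61, 257/183], P' = [18/61 -5/61; -5/61 55/183]
step 1: x' = [559/3361, -3170/3361], P' = [1965/6722 -483/6722; -483/6722 1771/6722]

step 0: x̄ = F·x = [0, -1]
step 0: P̄ = F·P·Fᵀ + Q = [3 0; 0 10]
step 0: y = z − H·x̄ = [-6, 4]
step 0: S = H·P̄·Hᵀ + R = [105 -18; -18 24]
step 0: K = P̄·Hᵀ·S⁻¹ = [-7/61 -41/122; -15/61 85/366]
step 0: x' = x̄ + K·y = [-40/61, 257/183]
step 0: P' = (I − K·H)·P̄ = [18/61 -5/61; -5/61 55/183]
step 1: x̄ = F·x = [0, -377/183]
step 1: P̄ = F·P·Fᵀ + Q = [3 0; 0 322/183]
step 1: y = z − H·x̄ = [-255/61, 194/183]
step 1: S = H·P̄·Hᵀ + R = [1881/61 410/61; 410/61 2884/183]
step 1: K = P̄·Hᵀ·S⁻¹ = [-827/6722 -4413/13444; -1449/6722 2737/13444]
step 1: x' = x̄ + K·y = [559/3361, -3170/3361]
step 1: P' = (I − K·H)·P̄ = [1965/6722 -483/6722; -483/6722 1771/6722]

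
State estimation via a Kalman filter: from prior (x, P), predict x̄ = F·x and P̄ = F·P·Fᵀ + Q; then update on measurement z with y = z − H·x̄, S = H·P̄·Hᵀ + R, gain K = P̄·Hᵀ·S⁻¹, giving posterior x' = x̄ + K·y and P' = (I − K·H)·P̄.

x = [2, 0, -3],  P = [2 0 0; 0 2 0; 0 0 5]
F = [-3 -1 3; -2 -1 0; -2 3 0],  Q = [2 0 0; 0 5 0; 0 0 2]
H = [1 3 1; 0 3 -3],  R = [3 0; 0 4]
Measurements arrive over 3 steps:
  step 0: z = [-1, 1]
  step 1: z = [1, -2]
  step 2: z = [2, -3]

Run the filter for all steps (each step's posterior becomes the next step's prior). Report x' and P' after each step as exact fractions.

step 0: x' = [-575961/117086, 58526/58543, 37979/58543], P' = [3301231/117086 -397755/58543 -398381/58543; -397755/58543 108214/58543 101910/58543; -398381/58543 101910/58543 121322/58543]
step 1: x' = [-8528333716/52710553271, 7740736877/52710553271, 41188679115/52710553271], P' = [277354229271/52710553271 -60926040292/52710553271 -51914203464/52710553271; -60926040292/52710553271 24352168702/52710553271 16544018170/52710553271; -51914203464/52710553271 16544018170/52710553271 31377358338/52710553271]
step 2: x' = [10220030186837503/4402838956864094, -708976637778219/2201419478432047, 1452305350749618/2201419478432047], P' = [22484292508447661/4402838956864094 -2471845224235007/2201419478432047 -2111749787432389/2201419478432047; -2471845224235007/2201419478432047 1001509040569958/2201419478432047 678604461359702/2201419478432047; -2111749787432389/2201419478432047 678604461359702/2201419478432047 1299802530929194/2201419478432047]

step 0: x̄ = F·x = [-15, -4, -4]
step 0: P̄ = F·P·Fᵀ + Q = [67 14 6; 14 15 2; 6 2 28]
step 0: y = z − H·x̄ = [30, 1]
step 0: S = H·P̄·Hᵀ + R = [341 63; 63 355]
step 0: K = P̄·Hᵀ·S⁻¹ = [39313/117086 939/117086; 9599/58543 4728/58543; 9557/58543 -14559/58543]
step 0: x' = x̄ + K·y = [-575961/117086, 58526/58543, 37979/58543]
step 0: P' = (I − K·H)·P̄ = [3301231/117086 -397755/58543 -398381/58543; -397755/58543 108214/58543 101910/58543; -398381/58543 101910/58543 121322/58543]
step 1: x̄ = F·x = [1838705/117086, 517435/58543, 751539/58543]
step 1: P̄ = F·P·Fᵀ + Q = [40691211/117086 10107688/58543 15670812/58543; 10107688/58543 5412371/58543 7868840/58543; 15670812/58543 7868840/58543 12466534/58543]
step 1: y = z − H·x̄ = [-6329307/117086, 585226/58543]
step 1: S = H·P̄·Hᵀ + R = [441799799/117086 -52590675/58543; -52590675/58543 19505197/58543]
step 1: K = P̄·Hᵀ·S⁻¹ = [14220634977/52710553271 -6758877621/52710553271; 9558161328/52710553271 5856112899/52710553271; 9698403128/52710553271 -11125005126/52710553271]
step 1: x' = x̄ + K·y = [-8528333716/52710553271, 7740736877/52710553271, 41188679115/52710553271]
step 1: P' = (I − K·H)·P̄ = [277354229271/52710553271 -60926040292/52710553271 -51914203464/52710553271; -60926040292/52710553271 24352168702/52710553271 16544018170/52710553271; -51914203464/52710553271 16544018170/52710553271 31377358338/52710553271]
step 2: x̄ = F·x = [141410301616/52710553271, 9315930555/52710553271, 40278878063/52710553271]
step 2: P̄ = F·P·Fᵀ + Q = [3377992875305/52710553271 1645700509142/52710553271 2477932535878/52710553271; 1645700509142/52710553271 1153617690973/52710553271 1280064572146/52710553271; 2477932535878/52710553271 1280064572146/52710553271 2165120025448/52710553271]
step 2: y = z − H·x̄ = [-104215864802/52710553271, -65242817289/52710553271]
step 2: S = H·P̄·Hᵀ + R = [38594259338807/52710553271 -6289884370671/52710553271; -6289884370671/52710553271 7038319362245/52710553271]
step 2: K = P̄·Hᵀ·S⁻¹ = [1143240529390947/4402838956864094 -540143155203927/4402838956864094; 403762119611523/2201419478432047 242178434407692/2201419478432047; 407955375858637/2201419478432047 -465898552177119/2201419478432047]
step 2: x' = x̄ + K·y = [10220030186837503/4402838956864094, -708976637778219/2201419478432047, 1452305350749618/2201419478432047]
step 2: P' = (I − K·H)·P̄ = [22484292508447661/4402838956864094 -2471845224235007/2201419478432047 -2111749787432389/2201419478432047; -2471845224235007/2201419478432047 1001509040569958/2201419478432047 678604461359702/2201419478432047; -2111749787432389/2201419478432047 678604461359702/2201419478432047 1299802530929194/2201419478432047]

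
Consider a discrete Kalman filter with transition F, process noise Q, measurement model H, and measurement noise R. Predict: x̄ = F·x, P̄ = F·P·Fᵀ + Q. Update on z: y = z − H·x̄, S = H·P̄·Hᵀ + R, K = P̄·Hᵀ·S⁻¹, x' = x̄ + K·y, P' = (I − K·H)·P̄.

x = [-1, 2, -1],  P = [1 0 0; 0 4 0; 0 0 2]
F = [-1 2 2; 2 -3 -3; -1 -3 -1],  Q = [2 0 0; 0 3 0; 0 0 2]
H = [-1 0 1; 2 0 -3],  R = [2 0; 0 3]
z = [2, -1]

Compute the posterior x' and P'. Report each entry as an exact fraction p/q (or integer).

x̄ = F·x = [3, -5, -4]
P̄ = F·P·Fᵀ + Q = [27 -38 -27; -38 61 40; -27 40 41]
y = z − H·x̄ = [9, -19]
S = H·P̄·Hᵀ + R = [124 -312; -312 804]
K = P̄·Hᵀ·S⁻¹ = [-27/49 -9/196; 65/98 2/147; -23/98 -61/196]
x' = x̄ + K·y = [-213/196, 209/294, -39/196]
P' = (I − K·H)·P̄ = [675/196 -197/49 459/196; -197/49 1754/147 -132/49; 459/196 -132/49 367/196]

x' = [-213/196, 209/294, -39/196]
P' = [675/196 -197/49 459/196; -197/49 1754/147 -132/49; 459/196 -132/49 367/196]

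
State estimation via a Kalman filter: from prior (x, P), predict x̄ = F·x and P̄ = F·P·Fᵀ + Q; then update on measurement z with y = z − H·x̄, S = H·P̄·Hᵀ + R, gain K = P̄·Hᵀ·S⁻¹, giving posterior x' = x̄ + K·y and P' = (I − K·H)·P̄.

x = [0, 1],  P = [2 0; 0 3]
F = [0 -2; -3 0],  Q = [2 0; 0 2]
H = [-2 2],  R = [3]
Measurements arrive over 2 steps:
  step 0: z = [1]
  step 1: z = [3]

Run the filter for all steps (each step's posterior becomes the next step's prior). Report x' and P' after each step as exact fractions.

step 0: x' = [-194/139, -120/139], P' = [1162/139 1120/139; 1120/139 1180/139]
step 1: x' = [9948/9593, 24738/9593], P' = [259602/9593 264768/9593; 264768/9593 276816/9593]

step 0: x̄ = F·x = [-2, 0]
step 0: P̄ = F·P·Fᵀ + Q = [14 0; 0 20]
step 0: y = z − H·x̄ = [-3]
step 0: S = H·P̄·Hᵀ + R = [139]
step 0: K = P̄·Hᵀ·S⁻¹ = [-28/139; 40/139]
step 0: x' = x̄ + K·y = [-194/139, -120/139]
step 0: P' = (I − K·H)·P̄ = [1162/139 1120/139; 1120/139 1180/139]
step 1: x̄ = F·x = [240/139, 582/139]
step 1: P̄ = F·P·Fᵀ + Q = [4998/139 6720/139; 6720/139 10736/139]
step 1: y = z − H·x̄ = [-267/139]
step 1: S = H·P̄·Hᵀ + R = [9593/139]
step 1: K = P̄·Hᵀ·S⁻¹ = [3444/9593; 8032/9593]
step 1: x' = x̄ + K·y = [9948/9593, 24738/9593]
step 1: P' = (I − K·H)·P̄ = [259602/9593 264768/9593; 264768/9593 276816/9593]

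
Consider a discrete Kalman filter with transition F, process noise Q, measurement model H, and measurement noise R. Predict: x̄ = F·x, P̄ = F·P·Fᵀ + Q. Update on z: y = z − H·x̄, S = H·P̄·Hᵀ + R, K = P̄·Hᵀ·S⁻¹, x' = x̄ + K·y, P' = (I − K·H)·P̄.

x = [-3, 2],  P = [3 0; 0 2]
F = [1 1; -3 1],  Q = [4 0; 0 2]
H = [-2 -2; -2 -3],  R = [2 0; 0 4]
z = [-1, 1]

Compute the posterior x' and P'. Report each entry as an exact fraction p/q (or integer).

x̄ = F·x = [-1, 11]
P̄ = F·P·Fᵀ + Q = [9 -7; -7 31]
y = z − H·x̄ = [19, 32]
S = H·P̄·Hᵀ + R = [106 152; 152 235]
K = P̄·Hᵀ·S⁻¹ = [-698/903 463/903; 52/129 -77/129]
x' = x̄ + K·y = [31/43, -19/43]
P' = (I − K·H)·P̄ = [3946/903 -464/129; -464/129 412/129]

x' = [31/43, -19/43]
P' = [3946/903 -464/129; -464/129 412/129]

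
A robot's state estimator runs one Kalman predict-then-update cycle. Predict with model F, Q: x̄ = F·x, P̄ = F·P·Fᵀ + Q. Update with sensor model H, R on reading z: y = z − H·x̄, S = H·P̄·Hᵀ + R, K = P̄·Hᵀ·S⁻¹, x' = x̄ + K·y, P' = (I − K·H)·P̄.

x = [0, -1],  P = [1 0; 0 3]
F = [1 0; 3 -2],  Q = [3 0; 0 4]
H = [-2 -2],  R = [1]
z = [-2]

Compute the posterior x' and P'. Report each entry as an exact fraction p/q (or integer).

x' = [-28/141, 170/141]
P' = [368/141 -361/141; -361/141 389/141]

x̄ = F·x = [0, 2]
P̄ = F·P·Fᵀ + Q = [4 3; 3 25]
y = z − H·x̄ = [2]
S = H·P̄·Hᵀ + R = [141]
K = P̄·Hᵀ·S⁻¹ = [-14/141; -56/141]
x' = x̄ + K·y = [-28/141, 170/141]
P' = (I − K·H)·P̄ = [368/141 -361/141; -361/141 389/141]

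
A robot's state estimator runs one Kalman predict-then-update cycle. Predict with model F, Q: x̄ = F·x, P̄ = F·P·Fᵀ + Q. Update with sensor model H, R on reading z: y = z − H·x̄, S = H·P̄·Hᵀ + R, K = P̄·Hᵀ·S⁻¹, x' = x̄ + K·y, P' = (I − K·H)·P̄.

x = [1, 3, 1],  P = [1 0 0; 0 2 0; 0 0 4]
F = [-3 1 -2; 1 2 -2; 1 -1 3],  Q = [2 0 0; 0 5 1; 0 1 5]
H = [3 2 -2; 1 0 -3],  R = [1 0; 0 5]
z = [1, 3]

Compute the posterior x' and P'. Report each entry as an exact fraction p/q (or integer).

x' = [-32429/14118, 6077/2353, -776/543]
P' = [65999/14118 -12586/2353 863/543; -12586/2353 64289/9412 -971/724; 863/543 -971/724 2239/2172]

x̄ = F·x = [-2, 5, 1]
P̄ = F·P·Fᵀ + Q = [29 17 -29; 17 30 -26; -29 -26 44]
y = z − H·x̄ = [-1, 8]
S = H·P̄·Hᵀ + R = [1318 860; 860 604]
K = P̄·Hᵀ·S⁻¹ = [2089/14118 -263/14118; 698/2353 -2495/9412; 13/543 -653/2172]
x' = x̄ + K·y = [-32429/14118, 6077/2353, -776/543]
P' = (I − K·H)·P̄ = [65999/14118 -12586/2353 863/543; -12586/2353 64289/9412 -971/724; 863/543 -971/724 2239/2172]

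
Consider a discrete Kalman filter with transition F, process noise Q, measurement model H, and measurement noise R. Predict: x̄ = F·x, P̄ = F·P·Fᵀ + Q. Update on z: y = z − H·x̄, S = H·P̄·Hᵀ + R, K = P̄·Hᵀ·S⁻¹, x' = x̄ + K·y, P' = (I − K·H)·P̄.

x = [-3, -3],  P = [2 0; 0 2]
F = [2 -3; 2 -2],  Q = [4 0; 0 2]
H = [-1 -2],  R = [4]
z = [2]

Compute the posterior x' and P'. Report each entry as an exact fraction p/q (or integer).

x̄ = F·x = [3, 0]
P̄ = F·P·Fᵀ + Q = [30 20; 20 18]
y = z − H·x̄ = [5]
S = H·P̄·Hᵀ + R = [186]
K = P̄·Hᵀ·S⁻¹ = [-35/93; -28/93]
x' = x̄ + K·y = [104/93, -140/93]
P' = (I − K·H)·P̄ = [340/93 -100/93; -100/93 106/93]

x' = [104/93, -140/93]
P' = [340/93 -100/93; -100/93 106/93]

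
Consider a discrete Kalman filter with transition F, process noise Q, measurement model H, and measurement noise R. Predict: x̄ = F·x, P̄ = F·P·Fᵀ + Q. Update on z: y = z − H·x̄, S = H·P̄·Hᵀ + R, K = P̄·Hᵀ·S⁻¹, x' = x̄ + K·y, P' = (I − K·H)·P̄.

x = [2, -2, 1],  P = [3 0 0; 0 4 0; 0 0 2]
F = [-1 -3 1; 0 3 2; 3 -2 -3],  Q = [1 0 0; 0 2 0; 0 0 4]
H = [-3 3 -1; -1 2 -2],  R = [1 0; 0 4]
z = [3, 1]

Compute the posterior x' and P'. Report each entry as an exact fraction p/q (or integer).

x' = [148649/233927, 481572/233927, 299054/233927]
P' = [442416/233927 457616/233927 117998/233927; 457616/233927 566618/233927 302182/233927; 117998/233927 302182/233927 493871/233927]

x̄ = F·x = [5, -4, 7]
P̄ = F·P·Fᵀ + Q = [42 -32 9; -32 46 -36; 9 -36 65]
y = z − H·x̄ = [37, 28]
S = H·P̄·Hᵀ + R = [1704 1171; 1171 942]
K = P̄·Hᵀ·S⁻¹ = [-72398/233927 59205/233927; 24824/233927 17814/233927; 58681/233927 -125344/233927]
x' = x̄ + K·y = [148649/233927, 481572/233927, 299054/233927]
P' = (I − K·H)·P̄ = [442416/233927 457616/233927 117998/233927; 457616/233927 566618/233927 302182/233927; 117998/233927 302182/233927 493871/233927]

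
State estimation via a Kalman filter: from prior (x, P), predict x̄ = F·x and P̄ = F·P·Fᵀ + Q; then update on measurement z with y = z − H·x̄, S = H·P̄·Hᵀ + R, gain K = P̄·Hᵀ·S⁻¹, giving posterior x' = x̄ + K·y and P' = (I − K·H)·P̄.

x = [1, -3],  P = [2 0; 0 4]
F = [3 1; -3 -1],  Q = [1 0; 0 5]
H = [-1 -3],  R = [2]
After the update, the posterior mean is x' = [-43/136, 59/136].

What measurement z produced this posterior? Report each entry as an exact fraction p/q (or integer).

z = [-1]

x̄ = F·x = [0, 0]
P̄ = F·P·Fᵀ + Q = [23 -22; -22 27]
S = H·P̄·Hᵀ + R = [136]
K = P̄·Hᵀ·S⁻¹ = [43/136; -59/136]
x' − x̄ = [-43/136, 59/136] = K·y
y = (KᵀK)⁻¹·Kᵀ·(x' − x̄) = [-1]
z = y + H·x̄ = [-1] + [0] = [-1]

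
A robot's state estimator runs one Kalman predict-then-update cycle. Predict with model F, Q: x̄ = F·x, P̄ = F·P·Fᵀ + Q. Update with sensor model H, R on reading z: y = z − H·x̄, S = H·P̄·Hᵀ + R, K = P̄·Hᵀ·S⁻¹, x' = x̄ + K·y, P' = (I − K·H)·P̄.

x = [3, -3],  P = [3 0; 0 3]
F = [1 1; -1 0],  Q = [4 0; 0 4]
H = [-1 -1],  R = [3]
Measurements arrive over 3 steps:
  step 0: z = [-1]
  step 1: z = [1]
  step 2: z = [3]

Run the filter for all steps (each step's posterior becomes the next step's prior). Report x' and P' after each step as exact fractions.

step 0: x' = [2, -13/7], P' = [13/2 -5; -5 41/7]
step 1: x' = [23/59, -91/59], P' = [585/118 -483/118; -483/118 336/59]
step 2: x' = [-1617/985, -216/197], P' = [18071/3940 -2821/788; -2821/788 3967/788]

step 0: x̄ = F·x = [0, -3]
step 0: P̄ = F·P·Fᵀ + Q = [10 -3; -3 7]
step 0: y = z − H·x̄ = [-4]
step 0: S = H·P̄·Hᵀ + R = [14]
step 0: K = P̄·Hᵀ·S⁻¹ = [-1/2; -2/7]
step 0: x' = x̄ + K·y = [2, -13/7]
step 0: P' = (I − K·H)·P̄ = [13/2 -5; -5 41/7]
step 1: x̄ = F·x = [1/7, -2]
step 1: P̄ = F·P·Fᵀ + Q = [89/14 -3/2; -3/2 21/2]
step 1: y = z − H·x̄ = [-6/7]
step 1: S = H·P̄·Hᵀ + R = [118/7]
step 1: K = P̄·Hᵀ·S⁻¹ = [-17/59; -63/118]
step 1: x' = x̄ + K·y = [23/59, -91/59]
step 1: P' = (I − K·H)·P̄ = [585/118 -483/118; -483/118 336/59]
step 2: x̄ = F·x = [-68/59, -23/59]
step 2: P̄ = F·P·Fᵀ + Q = [763/118 -51/59; -51/59 1057/118]
step 2: y = z − H·x̄ = [86/59]
step 2: S = H·P̄·Hᵀ + R = [985/59]
step 2: K = P̄·Hᵀ·S⁻¹ = [-661/1970; -191/394]
step 2: x' = x̄ + K·y = [-1617/985, -216/197]
step 2: P' = (I − K·H)·P̄ = [18071/3940 -2821/788; -2821/788 3967/788]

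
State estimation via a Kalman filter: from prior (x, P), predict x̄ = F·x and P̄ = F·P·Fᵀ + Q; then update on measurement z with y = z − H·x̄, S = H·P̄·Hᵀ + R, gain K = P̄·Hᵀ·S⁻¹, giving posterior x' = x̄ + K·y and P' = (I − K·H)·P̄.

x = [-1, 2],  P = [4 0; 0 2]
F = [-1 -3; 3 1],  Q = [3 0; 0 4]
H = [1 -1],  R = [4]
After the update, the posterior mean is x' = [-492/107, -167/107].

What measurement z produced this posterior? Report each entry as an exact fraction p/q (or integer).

z = [-3]

x̄ = F·x = [-5, -1]
P̄ = F·P·Fᵀ + Q = [25 -18; -18 42]
S = H·P̄·Hᵀ + R = [107]
K = P̄·Hᵀ·S⁻¹ = [43/107; -60/107]
x' − x̄ = [43/107, -60/107] = K·y
y = (KᵀK)⁻¹·Kᵀ·(x' − x̄) = [1]
z = y + H·x̄ = [1] + [-4] = [-3]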